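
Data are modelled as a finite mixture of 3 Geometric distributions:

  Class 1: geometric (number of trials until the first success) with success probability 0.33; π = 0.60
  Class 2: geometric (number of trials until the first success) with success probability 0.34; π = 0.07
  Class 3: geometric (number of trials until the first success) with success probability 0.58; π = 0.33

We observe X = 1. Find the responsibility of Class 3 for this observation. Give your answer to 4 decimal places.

0.4632

P(component k | x) = P(Z=k)·f_k(x) / marginal(x), where marginal(x) = Σ_j P(Z=j)·f_j(x).
Component likelihoods at x = 1:
  L_1 = 0.33
  L_2 = 0.34
  L_3 = 0.58
Multiply by the mixture weights:
  P(Z=1)·L_1 = 0.60 × 0.33 = 0.198
  P(Z=2)·L_2 = 0.07 × 0.34 = 0.0238
  P(Z=3)·L_3 = 0.33 × 0.58 = 0.1914
Evidence: 0.198 + 0.0238 + 0.1914 = 0.4132
Responsibility of Class 3: 0.1914 / 0.4132 ≈ 0.4632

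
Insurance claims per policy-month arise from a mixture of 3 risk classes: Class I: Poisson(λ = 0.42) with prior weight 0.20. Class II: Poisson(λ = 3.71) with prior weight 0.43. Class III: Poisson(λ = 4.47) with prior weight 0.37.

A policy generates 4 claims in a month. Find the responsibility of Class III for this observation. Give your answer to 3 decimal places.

Posterior ∝ prior × likelihood, so P(k | x) ∝ π_k f_k(x); normalise over all components.
Poisson probabilities:
  f_I = 0.000851887
  f_II = 0.19322
  f_III = 0.190424
Unnormalised posteriors:
  π_I·f_I = 0.20 × 0.000851887 = 0.000170377
  π_II·f_II = 0.43 × 0.19322 = 0.0830846
  π_III·f_III = 0.37 × 0.190424 = 0.070457
Evidence: 0.000170377 + 0.0830846 + 0.070457 = 0.153712
Responsibility of Class III: 0.070457 / 0.153712 ≈ 0.458

0.458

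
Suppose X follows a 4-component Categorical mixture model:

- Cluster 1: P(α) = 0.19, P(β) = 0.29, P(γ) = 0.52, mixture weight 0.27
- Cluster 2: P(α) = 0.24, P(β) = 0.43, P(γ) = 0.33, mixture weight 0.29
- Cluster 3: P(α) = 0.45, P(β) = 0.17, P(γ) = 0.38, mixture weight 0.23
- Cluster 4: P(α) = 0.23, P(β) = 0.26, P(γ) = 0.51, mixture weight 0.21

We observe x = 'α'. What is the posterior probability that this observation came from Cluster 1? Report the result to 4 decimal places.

The responsibility of component k is w_k f_k(x) divided by Σ_j w_j f_j(x).
Evaluate each component's likelihood at the observed value:
  L_1 = 0.19
  L_2 = 0.24
  L_3 = 0.45
  L_4 = 0.23
Unnormalised posteriors:
  w_1·L_1 = 0.27 × 0.19 = 0.0513
  w_2·L_2 = 0.29 × 0.24 = 0.0696
  w_3·L_3 = 0.23 × 0.45 = 0.1035
  w_4·L_4 = 0.21 × 0.23 = 0.0483
Evidence: 0.0513 + 0.0696 + 0.1035 + 0.0483 = 0.2727
P(Cluster 1 | x) = 0.0513 / 0.2727 ≈ 0.1881

0.1881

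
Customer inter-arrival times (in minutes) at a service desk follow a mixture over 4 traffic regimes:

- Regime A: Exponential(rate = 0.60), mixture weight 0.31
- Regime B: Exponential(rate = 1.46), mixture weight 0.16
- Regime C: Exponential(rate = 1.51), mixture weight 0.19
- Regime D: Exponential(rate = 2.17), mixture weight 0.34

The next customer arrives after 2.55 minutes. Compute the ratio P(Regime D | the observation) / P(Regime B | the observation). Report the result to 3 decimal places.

0.517

Only the two components matter; the odds are (P(Z=i) f_i(x)) / (P(Z=j) f_j(x)).
Evaluate each component's likelihood at the observed value:
  p_A = 0.60·e^(−0.60·2.55) = 0.60·e^(−1.5300) = 0.129921
  p_B = 1.46·e^(−1.46·2.55) = 1.46·e^(−3.7230) = 0.0352756
  p_C = 1.51·e^(−1.51·2.55) = 1.51·e^(−3.8505) = 0.0321163
  p_D = 2.17·e^(−2.17·2.55) = 2.17·e^(−5.5335) = 0.00857613
Odds = (0.34/0.16) × (0.00857613/0.0352756) = 2.125 × 0.243118 ≈ 0.517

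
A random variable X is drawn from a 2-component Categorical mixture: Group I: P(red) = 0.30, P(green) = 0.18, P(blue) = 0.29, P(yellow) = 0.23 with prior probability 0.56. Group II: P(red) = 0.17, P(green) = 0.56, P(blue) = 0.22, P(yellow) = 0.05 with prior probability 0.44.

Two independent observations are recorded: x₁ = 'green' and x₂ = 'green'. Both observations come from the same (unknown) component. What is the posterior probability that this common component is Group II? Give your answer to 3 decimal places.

0.884

Posterior ∝ prior × likelihood, so P(k | x) ∝ P(Z=k) f_k(x); normalise over all components.
Since both observations come from the same component, the likelihood for component k is f_k(x₁)·f_k(x₂).
  p_I = [0.18] × [0.18] = 0.0324
  p_II = [0.56] × [0.56] = 0.3136
Unnormalised posteriors:
  P(Z=I)·p_I = 0.56 × 0.0324 = 0.018144
  P(Z=II)·p_II = 0.44 × 0.3136 = 0.137984
Denominator: 0.018144 + 0.137984 = 0.156128
So the posterior for Group II is 0.137984 / 0.156128 ≈ 0.884.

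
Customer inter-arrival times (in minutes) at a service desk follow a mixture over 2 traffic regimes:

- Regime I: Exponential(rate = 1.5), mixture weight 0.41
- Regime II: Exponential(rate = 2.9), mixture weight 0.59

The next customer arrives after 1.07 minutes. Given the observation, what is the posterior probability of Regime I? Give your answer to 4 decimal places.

0.6165

Apply Bayes' rule: the posterior for each component is proportional to its prior times its likelihood at x.
Evaluate each component's likelihood at the observed value:
  p_I = 0.301334
  p_II = 0.130251
Multiply by the mixture weights:
  w_I·p_I = 0.41 × 0.301334 = 0.123547
  w_II·p_II = 0.59 × 0.130251 = 0.0768483
Evidence: 0.123547 + 0.0768483 = 0.200395
Responsibility of Regime I: 0.123547 / 0.200395 ≈ 0.6165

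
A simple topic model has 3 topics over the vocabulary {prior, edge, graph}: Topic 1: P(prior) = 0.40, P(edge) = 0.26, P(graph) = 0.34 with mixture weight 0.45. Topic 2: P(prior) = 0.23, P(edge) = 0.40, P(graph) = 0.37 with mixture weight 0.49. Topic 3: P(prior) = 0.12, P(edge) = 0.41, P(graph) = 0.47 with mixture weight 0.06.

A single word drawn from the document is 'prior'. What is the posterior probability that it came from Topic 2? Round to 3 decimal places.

0.376

Posterior ∝ prior × likelihood, so P(k | x) ∝ π_k f_k(x); normalise over all components.
Categorical probabilities:
  L_1 = P(prior | comp) = 0.40
  L_2 = P(prior | comp) = 0.23
  L_3 = P(prior | comp) = 0.12
Multiply by the mixture weights:
  π_1·L_1 = 0.45 × 0.4 = 0.18
  π_2·L_2 = 0.49 × 0.23 = 0.1127
  π_3·L_3 = 0.06 × 0.12 = 0.0072
Marginal: 0.18 + 0.1127 + 0.0072 = 0.2999
Responsibility of Topic 2: 0.1127 / 0.2999 ≈ 0.376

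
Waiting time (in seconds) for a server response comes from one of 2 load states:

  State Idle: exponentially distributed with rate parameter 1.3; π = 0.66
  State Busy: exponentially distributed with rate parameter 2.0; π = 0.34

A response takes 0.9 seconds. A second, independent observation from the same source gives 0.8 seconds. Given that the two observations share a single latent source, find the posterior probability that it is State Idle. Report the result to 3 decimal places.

By Bayes' theorem, P(k | x) = w_k f_k(x) / Σ_j w_j f_j(x).
Since both observations come from the same component, the likelihood for component k is f_k(x₁)·f_k(x₂).
  f_Idle = [0.403477] × [0.459491] = 0.185394
  f_Busy = [0.330598] × [0.403793] = 0.133493
Weight by the priors:
  w_Idle·f_Idle = 0.66 × 0.185394 = 0.12236
  w_Busy·f_Busy = 0.34 × 0.133493 = 0.0453876
Sum: 0.12236 + 0.0453876 = 0.167748
P(State Idle | x₁, x₂) = 0.12236 / 0.167748 ≈ 0.729

0.729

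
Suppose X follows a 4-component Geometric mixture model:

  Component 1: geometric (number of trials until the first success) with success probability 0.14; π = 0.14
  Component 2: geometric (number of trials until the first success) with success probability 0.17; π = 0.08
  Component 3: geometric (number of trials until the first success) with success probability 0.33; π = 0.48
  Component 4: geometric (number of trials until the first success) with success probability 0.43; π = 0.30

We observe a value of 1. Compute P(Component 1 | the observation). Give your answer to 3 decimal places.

By Bayes' theorem, P(k | x) = P(Z=k) f_k(x) / Σ_j P(Z=j) f_j(x).
Evaluate each component's likelihood at the observed value:
  L_1 = 0.14
  L_2 = 0.17
  L_3 = 0.33
  L_4 = 0.43
Prior × likelihood for each component:
  P(Z=1)·L_1 = 0.14 × 0.14 = 0.0196
  P(Z=2)·L_2 = 0.08 × 0.17 = 0.0136
  P(Z=3)·L_3 = 0.48 × 0.33 = 0.1584
  P(Z=4)·L_4 = 0.30 × 0.43 = 0.129
Marginal: 0.0196 + 0.0136 + 0.1584 + 0.129 = 0.3206
P(Component 1 | 1) = 0.0196 / 0.3206 ≈ 0.061

0.061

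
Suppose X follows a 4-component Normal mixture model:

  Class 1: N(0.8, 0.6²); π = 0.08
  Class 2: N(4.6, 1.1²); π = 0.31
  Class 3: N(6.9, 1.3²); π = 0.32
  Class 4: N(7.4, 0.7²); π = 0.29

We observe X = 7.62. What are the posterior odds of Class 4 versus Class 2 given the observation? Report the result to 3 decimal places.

The posterior odds equal the prior odds times the likelihood ratio: (π_i/π_j)·(f_i(x)/f_j(x)).
Evaluate each component's likelihood at the observed value:
  f_1 = (1/(0.6·√(2π)))·exp(−(7.62−0.8)²/(2·0.6²)) = 0.664904·exp(-64.60056) = 5.84917e-29
  f_2 = (1/(1.1·√(2π)))·exp(−(7.62−4.6)²/(2·1.1²)) = 0.362675·exp(-3.76876) = 0.00837077
  f_3 = (1/(1.3·√(2π)))·exp(−(7.62−6.9)²/(2·1.3²)) = 0.306879·exp(-0.15337) = 0.263244
  f_4 = (1/(0.7·√(2π)))·exp(−(7.62−7.4)²/(2·0.7²)) = 0.569918·exp(-0.04939) = 0.542454
0.157312 / 0.00259494 ≈ 60.623

60.623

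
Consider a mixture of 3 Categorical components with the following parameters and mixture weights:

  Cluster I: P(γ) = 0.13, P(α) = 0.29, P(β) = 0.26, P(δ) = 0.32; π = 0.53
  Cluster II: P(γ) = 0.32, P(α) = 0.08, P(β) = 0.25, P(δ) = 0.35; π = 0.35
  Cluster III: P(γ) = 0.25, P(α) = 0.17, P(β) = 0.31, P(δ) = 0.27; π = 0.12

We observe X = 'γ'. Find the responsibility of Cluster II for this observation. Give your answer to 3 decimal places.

0.531

Posterior ∝ prior × likelihood, so P(k | x) ∝ π_k f_k(x); normalise over all components.
Categorical probabilities:
  p_I = P(γ | comp) = 0.13
  p_II = P(γ | comp) = 0.32
  p_III = P(γ | comp) = 0.25
Multiply by the mixture weights:
  π_I·p_I = 0.53 × 0.13 = 0.0689
  π_II·p_II = 0.35 × 0.32 = 0.112
  π_III·p_III = 0.12 × 0.25 = 0.03
Sum: 0.0689 + 0.112 + 0.03 = 0.2109
Responsibility of Cluster II: 0.112 / 0.2109 ≈ 0.531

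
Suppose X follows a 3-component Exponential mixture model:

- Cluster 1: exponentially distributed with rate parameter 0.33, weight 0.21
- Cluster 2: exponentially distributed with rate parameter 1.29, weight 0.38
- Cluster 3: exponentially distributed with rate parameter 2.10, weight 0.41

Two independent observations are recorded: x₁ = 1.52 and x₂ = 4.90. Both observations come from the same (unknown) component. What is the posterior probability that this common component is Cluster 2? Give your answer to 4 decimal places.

The responsibility of component k is P(Z=k) f_k(x) divided by Σ_j P(Z=j) f_j(x).
Since both observations come from the same component, the likelihood for component k is f_k(x₁)·f_k(x₂).
  p_1 = [0.33·e^(−0.33·1.52) = 0.33·e^(−0.5016) = 0.199835] × [0.0655028] = 0.0130898
  p_2 = [1.29·e^(−1.29·1.52) = 1.29·e^(−1.9608) = 0.181562] × [0.00231961] = 0.000421152
  p_3 = [2.10·e^(−2.10·1.52) = 2.10·e^(−3.1920) = 0.0862882] × [7.13393e-05] = 6.15574e-06
Unnormalised posteriors:
  P(Z=1)·p_1 = 0.21 × 0.0130898 = 0.00274885
  P(Z=2)·p_2 = 0.38 × 0.000421152 = 0.000160038
  P(Z=3)·p_3 = 0.41 × 6.15574e-06 = 2.52385e-06
Sum: 0.00274885 + 0.000160038 + 2.52385e-06 = 0.00291141
So the posterior for Cluster 2 is 0.000160038 / 0.00291141 ≈ 0.0550.

0.0550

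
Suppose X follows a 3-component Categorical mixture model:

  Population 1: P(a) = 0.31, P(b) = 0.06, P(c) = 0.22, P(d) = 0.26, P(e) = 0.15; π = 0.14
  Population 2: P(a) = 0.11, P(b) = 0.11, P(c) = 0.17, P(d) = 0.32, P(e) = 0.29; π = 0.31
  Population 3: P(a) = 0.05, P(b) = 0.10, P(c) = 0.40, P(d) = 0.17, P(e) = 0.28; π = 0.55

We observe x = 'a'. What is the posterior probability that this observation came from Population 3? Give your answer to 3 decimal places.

The responsibility of component k is π_k f_k(x) divided by Σ_j π_j f_j(x).
Evaluate each component's likelihood at the observed value:
  L_1 = 0.31
  L_2 = 0.11
  L_3 = 0.05
Prior × likelihood for each component:
  π_1·L_1 = 0.14 × 0.31 = 0.0434
  π_2·L_2 = 0.31 × 0.11 = 0.0341
  π_3·L_3 = 0.55 × 0.05 = 0.0275
Sum: 0.0434 + 0.0341 + 0.0275 = 0.105
Responsibility of Population 3: 0.0275 / 0.105 ≈ 0.262

0.262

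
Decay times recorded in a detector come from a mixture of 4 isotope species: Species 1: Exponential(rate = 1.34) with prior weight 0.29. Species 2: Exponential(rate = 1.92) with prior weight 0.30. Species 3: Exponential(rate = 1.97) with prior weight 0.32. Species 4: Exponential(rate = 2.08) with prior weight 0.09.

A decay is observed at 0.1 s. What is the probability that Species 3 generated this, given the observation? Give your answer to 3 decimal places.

By Bayes' theorem, P(k | x) = P(Z=k) f_k(x) / Σ_j P(Z=j) f_j(x).
Evaluate each component's likelihood at the observed value:
  p_1 = 1.34·e^(−1.34·0.1) = 1.34·e^(−0.1340) = 1.17195
  p_2 = 1.92·e^(−1.92·0.1) = 1.92·e^(−0.1920) = 1.58459
  p_3 = 1.97·e^(−1.97·0.1) = 1.97·e^(−0.1970) = 1.61775
  p_4 = 2.08·e^(−2.08·0.1) = 2.08·e^(−0.2080) = 1.68939
Weight by the priors:
  P(Z=1)·p_1 = 0.29 × 1.17195 = 0.339866
  P(Z=2)·p_2 = 0.30 × 1.58459 = 0.475377
  P(Z=3)·p_3 = 0.32 × 1.61775 = 0.517679
  P(Z=4)·p_4 = 0.09 × 1.68939 = 0.152045
Marginal: 0.339866 + 0.475377 + 0.517679 + 0.152045 = 1.48497
P(Species 3 | 0.1 s) ≈ 0.349

0.349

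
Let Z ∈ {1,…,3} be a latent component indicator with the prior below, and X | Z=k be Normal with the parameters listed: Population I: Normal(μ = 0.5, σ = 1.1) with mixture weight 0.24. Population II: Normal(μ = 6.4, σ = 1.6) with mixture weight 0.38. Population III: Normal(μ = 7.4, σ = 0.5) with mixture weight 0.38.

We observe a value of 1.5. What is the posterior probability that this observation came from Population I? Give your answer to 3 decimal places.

Posterior ∝ prior × likelihood, so P(k | x) ∝ w_k f_k(x); normalise over all components.
Normal densities:
  f_I = 0.239915
  f_II = 0.00229185
  f_III = 4.63829e-31
Multiply by the mixture weights:
  w_I·f_I = 0.24 × 0.239915 = 0.0575795
  w_II·f_II = 0.38 × 0.00229185 = 0.000870904
  w_III·f_III = 0.38 × 4.63829e-31 = 1.76255e-31
Sum: 0.0575795 + 0.000870904 + 1.76255e-31 = 0.0584504
P(Population I | the observation) = 0.0575795 / 0.0584504 ≈ 0.985

0.985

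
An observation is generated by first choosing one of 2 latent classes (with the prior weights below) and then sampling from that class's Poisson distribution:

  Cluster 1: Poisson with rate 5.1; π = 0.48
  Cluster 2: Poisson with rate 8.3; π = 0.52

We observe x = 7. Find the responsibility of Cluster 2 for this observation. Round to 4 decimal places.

0.5718

Apply Bayes' rule: the posterior for each component is proportional to its prior times its likelihood at x.
Evaluate each component's likelihood at the observed value:
  L_1 = 0.108557
  L_2 = 0.133805
Multiply by the mixture weights:
  P(Z=1)·L_1 = 0.48 × 0.108557 = 0.0521075
  P(Z=2)·L_2 = 0.52 × 0.133805 = 0.0695785
Marginal: 0.0521075 + 0.0695785 = 0.121686
P(Cluster 2 | x) = 0.0695785 / 0.121686 ≈ 0.5718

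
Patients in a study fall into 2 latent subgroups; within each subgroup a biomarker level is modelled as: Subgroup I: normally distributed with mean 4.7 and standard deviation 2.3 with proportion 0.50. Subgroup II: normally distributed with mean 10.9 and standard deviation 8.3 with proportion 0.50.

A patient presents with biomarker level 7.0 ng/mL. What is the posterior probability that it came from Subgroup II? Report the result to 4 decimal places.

The responsibility of component k is π_k f_k(x) divided by Σ_j π_j f_j(x).
Evaluate each component's likelihood at the observed value:
  f_I = (1/(2.3·√(2π)))·exp(−(7.0−4.7)²/(2·2.3²)) = 0.173453·exp(-0.50000) = 0.105205
  f_II = (1/(8.3·√(2π)))·exp(−(7.0−10.9)²/(2·8.3²)) = 0.048065·exp(-0.11039) = 0.0430416
Prior × likelihood for each component:
  π_I·f_I = 0.50 × 0.105205 = 0.0526023
  π_II·f_II = 0.50 × 0.0430416 = 0.0215208
Sum: 0.0526023 + 0.0215208 = 0.0741231
So the posterior for Subgroup II is 0.0215208 / 0.0741231 ≈ 0.2903.

0.2903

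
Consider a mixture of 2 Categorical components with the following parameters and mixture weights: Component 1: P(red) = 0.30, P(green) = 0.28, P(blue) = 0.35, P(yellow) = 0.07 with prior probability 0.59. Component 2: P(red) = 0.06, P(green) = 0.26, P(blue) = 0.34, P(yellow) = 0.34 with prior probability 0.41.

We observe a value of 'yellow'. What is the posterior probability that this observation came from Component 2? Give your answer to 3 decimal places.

0.771

P(component k | x) = P(Z=k)·f_k(x) / marginal(x), where marginal(x) = Σ_j P(Z=j)·f_j(x).
Evaluate each component's likelihood at the observed value:
  f_1 = 0.07
  f_2 = 0.34
Multiply by the mixture weights:
  P(Z=1)·f_1 = 0.59 × 0.07 = 0.0413
  P(Z=2)·f_2 = 0.41 × 0.34 = 0.1394
Sum: 0.0413 + 0.1394 = 0.1807
P(Component 2 | the observation) ≈ 0.771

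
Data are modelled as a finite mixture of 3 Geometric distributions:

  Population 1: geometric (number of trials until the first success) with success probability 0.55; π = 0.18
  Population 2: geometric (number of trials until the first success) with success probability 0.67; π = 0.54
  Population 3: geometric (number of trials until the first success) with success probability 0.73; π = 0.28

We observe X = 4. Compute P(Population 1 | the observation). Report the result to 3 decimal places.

0.346

By Bayes' theorem, P(k | x) = P(Z=k) f_k(x) / Σ_j P(Z=j) f_j(x).
Evaluate each component's likelihood at the observed value:
  f_1 = 0.0501187
  f_2 = 0.0240778
  f_3 = 0.0143686
Multiply by the mixture weights:
  P(Z=1)·f_1 = 0.18 × 0.0501187 = 0.00902137
  P(Z=2)·f_2 = 0.54 × 0.0240778 = 0.013002
  P(Z=3)·f_3 = 0.28 × 0.0143686 = 0.00402321
Marginal: 0.00902137 + 0.013002 + 0.00402321 = 0.0260466
P(Population 1 | 4) = 0.00902137 / 0.0260466 ≈ 0.346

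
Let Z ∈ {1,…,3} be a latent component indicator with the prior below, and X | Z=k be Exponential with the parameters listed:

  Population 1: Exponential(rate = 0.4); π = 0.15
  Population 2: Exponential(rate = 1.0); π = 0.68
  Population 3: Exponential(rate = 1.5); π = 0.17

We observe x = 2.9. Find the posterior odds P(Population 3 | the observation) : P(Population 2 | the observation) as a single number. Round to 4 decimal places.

Since P(k|x) ∝ π_k f_k(x), the posterior odds are π_i f_i(x) / (π_j f_j(x)).
Exponential densities:
  p_1 = 0.4·e^(−0.4·2.9) = 0.4·e^(−1.1600) = 0.125394
  p_2 = 1.0·e^(−1.0·2.9) = 1.0·e^(−2.9000) = 0.0550232
  p_3 = 1.5·e^(−1.5·2.9) = 1.5·e^(−4.3500) = 0.0193602
Posterior odds = (π_3·p_3) / (π_2·p_2) = (0.17·0.0193602) / (0.68·0.0550232) = 0.00329124 / 0.0374158 ≈ 0.0880

0.0880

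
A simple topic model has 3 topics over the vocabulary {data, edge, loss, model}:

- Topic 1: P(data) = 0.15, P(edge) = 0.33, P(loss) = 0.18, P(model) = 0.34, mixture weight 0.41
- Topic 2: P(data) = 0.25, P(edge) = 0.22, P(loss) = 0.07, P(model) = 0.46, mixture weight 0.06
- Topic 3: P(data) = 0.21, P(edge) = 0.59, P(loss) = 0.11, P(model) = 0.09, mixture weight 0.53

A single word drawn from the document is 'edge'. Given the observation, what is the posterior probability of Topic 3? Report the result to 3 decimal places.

P(component k | x) = π_k·f_k(x) / marginal(x), where marginal(x) = Σ_j π_j·f_j(x).
Evaluate each component's likelihood at the observed value:
  f_1 = 0.33
  f_2 = 0.22
  f_3 = 0.59
Unnormalised posteriors:
  π_1·f_1 = 0.41 × 0.33 = 0.1353
  π_2·f_2 = 0.06 × 0.22 = 0.0132
  π_3·f_3 = 0.53 × 0.59 = 0.3127
Denominator: 0.1353 + 0.0132 + 0.3127 = 0.4612
P(Topic 3 | data) ≈ 0.678

0.678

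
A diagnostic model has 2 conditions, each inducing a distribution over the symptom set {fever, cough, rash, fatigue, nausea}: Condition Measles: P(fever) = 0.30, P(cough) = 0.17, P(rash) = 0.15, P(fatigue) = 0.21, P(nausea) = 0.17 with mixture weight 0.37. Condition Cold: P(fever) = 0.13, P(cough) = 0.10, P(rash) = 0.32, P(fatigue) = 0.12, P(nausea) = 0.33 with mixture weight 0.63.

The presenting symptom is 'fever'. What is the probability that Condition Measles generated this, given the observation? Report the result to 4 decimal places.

0.5754

Apply Bayes' rule: the posterior for each component is proportional to its prior times its likelihood at x.
Categorical probabilities:
  L_Measles = 0.3
  L_Cold = 0.13
Prior × likelihood for each component:
  P(Z=Measles)·L_Measles = 0.37 × 0.3 = 0.111
  P(Z=Cold)·L_Cold = 0.63 × 0.13 = 0.0819
Marginal: 0.111 + 0.0819 = 0.1929
P(Condition Measles | x) = 0.111 / 0.1929 ≈ 0.5754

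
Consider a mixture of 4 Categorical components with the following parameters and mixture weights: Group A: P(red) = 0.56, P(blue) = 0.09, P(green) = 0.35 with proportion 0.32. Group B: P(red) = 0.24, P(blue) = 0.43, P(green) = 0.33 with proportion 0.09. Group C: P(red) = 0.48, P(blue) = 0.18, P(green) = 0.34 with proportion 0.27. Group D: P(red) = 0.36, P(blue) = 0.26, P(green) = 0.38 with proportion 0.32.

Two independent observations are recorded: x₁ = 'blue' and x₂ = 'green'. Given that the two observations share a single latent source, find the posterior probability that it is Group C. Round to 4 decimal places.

0.2328

By Bayes' theorem, P(k | x) = π_k f_k(x) / Σ_j π_j f_j(x).
Since both observations come from the same component, the likelihood for component k is f_k(x₁)·f_k(x₂).
  p_A = [0.09] × [0.35] = 0.0315
  p_B = [0.43] × [0.33] = 0.1419
  p_C = [0.18] × [0.34] = 0.0612
  p_D = [0.26] × [0.38] = 0.0988
Weight by the priors:
  π_A·p_A = 0.32 × 0.0315 = 0.01008
  π_B·p_B = 0.09 × 0.1419 = 0.012771
  π_C·p_C = 0.27 × 0.0612 = 0.016524
  π_D·p_D = 0.32 × 0.0988 = 0.031616
Sum: 0.01008 + 0.012771 + 0.016524 + 0.031616 = 0.070991
Responsibility of Group C: 0.016524 / 0.070991 ≈ 0.2328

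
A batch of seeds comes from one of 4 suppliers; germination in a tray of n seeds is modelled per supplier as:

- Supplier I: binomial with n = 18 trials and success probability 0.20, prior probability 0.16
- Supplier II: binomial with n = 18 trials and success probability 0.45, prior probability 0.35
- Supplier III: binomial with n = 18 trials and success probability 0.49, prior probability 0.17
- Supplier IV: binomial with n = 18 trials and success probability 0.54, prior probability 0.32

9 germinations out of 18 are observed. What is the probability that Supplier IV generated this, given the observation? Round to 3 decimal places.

0.380

The responsibility of component k is P(Z=k) f_k(x) divided by Σ_j P(Z=j) f_j(x).
Component likelihoods at x = 9 germinations out of 18:
  p_I = C(18,9)·0.20^9·0.80^9 = 48620·5.12e-07·0.134218 = 0.00334114
  p_II = C(18,9)·0.45^9·0.55^9 = 48620·0.000756681·0.00460537 = 0.169431
  p_III = C(18,9)·0.49^9·0.51^9 = 48620·0.00162841·0.00233417 = 0.184804
  p_IV = C(18,9)·0.54^9·0.46^9 = 48620·0.00390431·0.00092219 = 0.175057
Prior × likelihood for each component:
  P(Z=I)·p_I = 0.16 × 0.00334114 = 0.000534583
  P(Z=II)·p_II = 0.35 × 0.169431 = 0.0593007
  P(Z=III)·p_III = 0.17 × 0.184804 = 0.0314167
  P(Z=IV)·p_IV = 0.32 × 0.175057 = 0.0560182
Evidence: 0.000534583 + 0.0593007 + 0.0314167 + 0.0560182 = 0.14727
P(Supplier IV | x) ≈ 0.380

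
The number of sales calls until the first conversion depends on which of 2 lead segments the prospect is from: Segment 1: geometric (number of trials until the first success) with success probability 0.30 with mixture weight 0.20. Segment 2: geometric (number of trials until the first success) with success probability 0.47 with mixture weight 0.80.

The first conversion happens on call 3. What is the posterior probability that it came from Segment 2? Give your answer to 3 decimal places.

0.782

The responsibility of component k is π_k f_k(x) divided by Σ_j π_j f_j(x).
Component likelihoods at x = 3:
  p_1 = 0.30·(1−0.30)^2 = 0.30·0.49 = 0.147
  p_2 = 0.47·(1−0.47)^2 = 0.47·0.2809 = 0.132023
Prior × likelihood for each component:
  π_1·p_1 = 0.20 × 0.147 = 0.0294
  π_2·p_2 = 0.80 × 0.132023 = 0.105618
Evidence: 0.0294 + 0.105618 = 0.135018
So the posterior for Segment 2 is 0.105618 / 0.135018 ≈ 0.782.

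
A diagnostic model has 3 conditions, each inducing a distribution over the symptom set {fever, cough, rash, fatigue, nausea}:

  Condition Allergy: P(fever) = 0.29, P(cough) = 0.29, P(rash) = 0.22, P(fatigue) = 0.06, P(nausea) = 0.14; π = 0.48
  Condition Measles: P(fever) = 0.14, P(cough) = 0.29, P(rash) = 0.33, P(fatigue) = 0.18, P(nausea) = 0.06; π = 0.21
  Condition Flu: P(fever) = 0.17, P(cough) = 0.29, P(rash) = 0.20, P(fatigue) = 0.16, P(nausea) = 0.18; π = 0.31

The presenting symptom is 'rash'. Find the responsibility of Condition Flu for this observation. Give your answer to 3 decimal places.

The responsibility of component k is P(Z=k) f_k(x) divided by Σ_j P(Z=j) f_j(x).
Component likelihoods at x = 'rash':
  L_Allergy = 0.22
  L_Measles = 0.33
  L_Flu = 0.2
Prior × likelihood for each component:
  P(Z=Allergy)·L_Allergy = 0.48 × 0.22 = 0.1056
  P(Z=Measles)·L_Measles = 0.21 × 0.33 = 0.0693
  P(Z=Flu)·L_Flu = 0.31 × 0.2 = 0.062
Normaliser: 0.1056 + 0.0693 + 0.062 = 0.2369
Responsibility of Condition Flu: 0.062 / 0.2369 ≈ 0.262

0.262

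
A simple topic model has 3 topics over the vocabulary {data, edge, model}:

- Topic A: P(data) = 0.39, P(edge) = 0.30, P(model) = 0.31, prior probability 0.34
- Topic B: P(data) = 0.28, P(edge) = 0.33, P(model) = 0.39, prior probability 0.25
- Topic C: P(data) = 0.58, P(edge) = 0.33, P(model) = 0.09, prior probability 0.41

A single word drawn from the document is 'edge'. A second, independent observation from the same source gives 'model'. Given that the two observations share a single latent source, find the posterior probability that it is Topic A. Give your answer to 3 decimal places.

By Bayes' theorem, P(k | x) = π_k f_k(x) / Σ_j π_j f_j(x).
Since both observations come from the same component, the likelihood for component k is f_k(x₁)·f_k(x₂).
  p_A = [0.3] × [0.31] = 0.093
  p_B = [0.33] × [0.39] = 0.1287
  p_C = [0.33] × [0.09] = 0.0297
Prior × likelihood for each component:
  π_A·p_A = 0.34 × 0.093 = 0.03162
  π_B·p_B = 0.25 × 0.1287 = 0.032175
  π_C·p_C = 0.41 × 0.0297 = 0.012177
Sum: 0.03162 + 0.032175 + 0.012177 = 0.075972
So the posterior for Topic A is 0.03162 / 0.075972 ≈ 0.416.

0.416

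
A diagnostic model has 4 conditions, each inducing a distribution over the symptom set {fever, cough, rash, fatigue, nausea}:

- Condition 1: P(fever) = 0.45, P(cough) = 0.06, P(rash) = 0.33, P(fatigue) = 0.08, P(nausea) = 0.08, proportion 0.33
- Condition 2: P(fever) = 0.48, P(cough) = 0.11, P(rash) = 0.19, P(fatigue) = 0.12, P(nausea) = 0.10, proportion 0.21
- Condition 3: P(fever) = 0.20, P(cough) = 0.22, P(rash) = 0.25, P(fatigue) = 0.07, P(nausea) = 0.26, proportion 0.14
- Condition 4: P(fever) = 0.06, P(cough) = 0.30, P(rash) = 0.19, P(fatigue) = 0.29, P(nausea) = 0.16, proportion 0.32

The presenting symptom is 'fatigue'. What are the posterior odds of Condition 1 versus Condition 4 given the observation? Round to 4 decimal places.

0.2845

Since P(k|x) ∝ π_k f_k(x), the posterior odds are π_i f_i(x) / (π_j f_j(x)).
Evaluate each component's likelihood at the observed value:
  p_1 = P(fatigue | comp) = 0.08
  p_2 = P(fatigue | comp) = 0.12
  p_3 = P(fatigue | comp) = 0.07
  p_4 = P(fatigue | comp) = 0.29
Posterior odds = (π_1·p_1) / (π_4·p_4) = (0.33·0.08) / (0.32·0.29) = 0.0264 / 0.0928 ≈ 0.2845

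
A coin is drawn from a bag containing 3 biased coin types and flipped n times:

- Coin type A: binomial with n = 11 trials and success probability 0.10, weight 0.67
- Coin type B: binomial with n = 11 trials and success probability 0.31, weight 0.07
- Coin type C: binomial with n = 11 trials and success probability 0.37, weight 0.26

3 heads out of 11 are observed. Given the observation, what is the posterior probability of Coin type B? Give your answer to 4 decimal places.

P(component k | x) = P(Z=k)·f_k(x) / marginal(x), where marginal(x) = Σ_j P(Z=j)·f_j(x).
Evaluate each component's likelihood at the observed value:
  p_A = 0.0710271
  p_B = 0.252558
  p_C = 0.207402
Multiply by the mixture weights:
  P(Z=A)·p_A = 0.67 × 0.0710271 = 0.0475882
  P(Z=B)·p_B = 0.07 × 0.252558 = 0.0176791
  P(Z=C)·p_C = 0.26 × 0.207402 = 0.0539246
Marginal: 0.0475882 + 0.0176791 + 0.0539246 = 0.119192
So the posterior for Coin type B is 0.0176791 / 0.119192 ≈ 0.1483.

0.1483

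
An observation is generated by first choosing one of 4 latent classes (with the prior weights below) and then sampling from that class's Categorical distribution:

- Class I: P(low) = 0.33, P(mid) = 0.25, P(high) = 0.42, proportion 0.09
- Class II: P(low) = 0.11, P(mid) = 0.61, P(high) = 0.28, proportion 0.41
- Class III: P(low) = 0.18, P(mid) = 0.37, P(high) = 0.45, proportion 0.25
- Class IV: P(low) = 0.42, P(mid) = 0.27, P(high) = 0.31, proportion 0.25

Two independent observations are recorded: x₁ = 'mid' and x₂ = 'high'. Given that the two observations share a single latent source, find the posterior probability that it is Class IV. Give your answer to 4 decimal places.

0.1473

P(component k | x) = π_k·f_k(x) / marginal(x), where marginal(x) = Σ_j π_j·f_j(x).
Since both observations come from the same component, the likelihood for component k is f_k(x₁)·f_k(x₂).
  f_I = [P(mid | comp) = 0.25] × [0.42] = 0.105
  f_II = [P(mid | comp) = 0.61] × [0.28] = 0.1708
  f_III = [P(mid | comp) = 0.37] × [0.45] = 0.1665
  f_IV = [P(mid | comp) = 0.27] × [0.31] = 0.0837
Weight by the priors:
  π_I·f_I = 0.09 × 0.105 = 0.00945
  π_II·f_II = 0.41 × 0.1708 = 0.070028
  π_III·f_III = 0.25 × 0.1665 = 0.041625
  π_IV·f_IV = 0.25 × 0.0837 = 0.020925
Normaliser: 0.00945 + 0.070028 + 0.041625 + 0.020925 = 0.142028
Responsibility of Class IV: 0.020925 / 0.142028 ≈ 0.1473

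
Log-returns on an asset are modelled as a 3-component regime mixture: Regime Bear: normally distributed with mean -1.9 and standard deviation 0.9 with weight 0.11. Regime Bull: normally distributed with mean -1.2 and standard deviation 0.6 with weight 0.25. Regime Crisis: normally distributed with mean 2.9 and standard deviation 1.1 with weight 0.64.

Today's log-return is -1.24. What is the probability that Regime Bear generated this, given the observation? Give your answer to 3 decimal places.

P(component k | x) = π_k·f_k(x) / marginal(x), where marginal(x) = Σ_j π_j·f_j(x).
Evaluate each component's likelihood at the observed value:
  L_Bear = (1/(0.9·√(2π)))·exp(−(-1.24−-1.9)²/(2·0.9²)) = 0.443269·exp(-0.26889) = 0.338759
  L_Bull = (1/(0.6·√(2π)))·exp(−(-1.24−-1.2)²/(2·0.6²)) = 0.664904·exp(-0.00222) = 0.663428
  L_Crisis = (1/(1.1·√(2π)))·exp(−(-1.24−2.9)²/(2·1.1²)) = 0.362675·exp(-7.08248) = 0.000304534
Weight by the priors:
  π_Bear·L_Bear = 0.11 × 0.338759 = 0.0372635
  π_Bull·L_Bull = 0.25 × 0.663428 = 0.165857
  π_Crisis·L_Crisis = 0.64 × 0.000304534 = 0.000194902
Normaliser: 0.0372635 + 0.165857 + 0.000194902 = 0.203315
Responsibility of Regime Bear: 0.0372635 / 0.203315 ≈ 0.183

0.183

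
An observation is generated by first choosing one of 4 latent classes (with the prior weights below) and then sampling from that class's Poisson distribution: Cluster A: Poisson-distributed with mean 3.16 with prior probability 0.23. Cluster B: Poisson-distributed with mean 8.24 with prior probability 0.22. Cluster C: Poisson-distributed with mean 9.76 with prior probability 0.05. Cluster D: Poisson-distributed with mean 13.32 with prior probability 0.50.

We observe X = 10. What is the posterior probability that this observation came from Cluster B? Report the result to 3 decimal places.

0.333

P(component k | x) = w_k·f_k(x) / marginal(x), where marginal(x) = Σ_j w_j·f_j(x).
Evaluate each component's likelihood at the observed value:
  p_A = 0.00116075
  p_B = 0.104936
  p_C = 0.124744
  p_D = 0.0795201
Weight by the priors:
  w_A·p_A = 0.23 × 0.00116075 = 0.000266972
  w_B·p_B = 0.22 × 0.104936 = 0.0230858
  w_C·p_C = 0.05 × 0.124744 = 0.00623722
  w_D·p_D = 0.50 × 0.0795201 = 0.03976
Marginal: 0.000266972 + 0.0230858 + 0.00623722 + 0.03976 = 0.06935
P(Cluster B | the observation) ≈ 0.333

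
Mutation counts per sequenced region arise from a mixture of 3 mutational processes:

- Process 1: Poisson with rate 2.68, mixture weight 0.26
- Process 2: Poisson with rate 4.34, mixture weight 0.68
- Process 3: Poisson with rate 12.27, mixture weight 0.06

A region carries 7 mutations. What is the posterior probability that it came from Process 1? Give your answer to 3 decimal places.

Posterior ∝ prior × likelihood, so P(k | x) ∝ π_k f_k(x); normalise over all components.
Component likelihoods at x = 7 mutations:
  f_1 = 0.0135084
  f_2 = 0.075017
  f_3 = 0.0389662
Multiply by the mixture weights:
  π_1·f_1 = 0.26 × 0.0135084 = 0.00351218
  π_2·f_2 = 0.68 × 0.075017 = 0.0510115
  π_3·f_3 = 0.06 × 0.0389662 = 0.00233797
Marginal: 0.00351218 + 0.0510115 + 0.00233797 = 0.0568617
P(Process 1 | the observation) = 0.00351218 / 0.0568617 ≈ 0.062

0.062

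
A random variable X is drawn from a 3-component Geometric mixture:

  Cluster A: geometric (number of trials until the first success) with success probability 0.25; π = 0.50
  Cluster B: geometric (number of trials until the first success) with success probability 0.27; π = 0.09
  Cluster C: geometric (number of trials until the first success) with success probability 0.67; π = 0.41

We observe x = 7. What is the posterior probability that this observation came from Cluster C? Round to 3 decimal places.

0.013

By Bayes' theorem, P(k | x) = π_k f_k(x) / Σ_j π_j f_j(x).
Component likelihoods at x = 7:
  f_A = 0.25·(1−0.25)^6 = 0.25·0.177979 = 0.0444946
  f_B = 0.27·(1−0.27)^6 = 0.27·0.151334 = 0.0408602
  f_C = 0.67·(1−0.67)^6 = 0.67·0.00129147 = 0.000865284
Prior × likelihood for each component:
  π_A·f_A = 0.50 × 0.0444946 = 0.0222473
  π_B·f_B = 0.09 × 0.0408602 = 0.00367742
  π_C·f_C = 0.41 × 0.000865284 = 0.000354766
Normaliser: 0.0222473 + 0.00367742 + 0.000354766 = 0.0262795
P(Cluster C | the observation) = 0.000354766 / 0.0262795 ≈ 0.013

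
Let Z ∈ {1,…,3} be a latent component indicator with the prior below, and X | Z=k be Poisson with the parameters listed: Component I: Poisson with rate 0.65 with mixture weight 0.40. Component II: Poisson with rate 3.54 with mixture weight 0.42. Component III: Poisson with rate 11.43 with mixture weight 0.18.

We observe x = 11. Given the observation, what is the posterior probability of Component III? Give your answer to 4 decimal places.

0.9846

By Bayes' theorem, P(k | x) = w_k f_k(x) / Σ_j w_j f_j(x).
Poisson probabilities:
  f_I = 1.14446e-10
  f_II = 0.000795202
  f_III = 0.118404
Multiply by the mixture weights:
  w_I·f_I = 0.40 × 1.14446e-10 = 4.57783e-11
  w_II·f_II = 0.42 × 0.000795202 = 0.000333985
  w_III·f_III = 0.18 × 0.118404 = 0.0213127
Evidence: 4.57783e-11 + 0.000333985 + 0.0213127 = 0.0216467
So the posterior for Component III is 0.0213127 / 0.0216467 ≈ 0.9846.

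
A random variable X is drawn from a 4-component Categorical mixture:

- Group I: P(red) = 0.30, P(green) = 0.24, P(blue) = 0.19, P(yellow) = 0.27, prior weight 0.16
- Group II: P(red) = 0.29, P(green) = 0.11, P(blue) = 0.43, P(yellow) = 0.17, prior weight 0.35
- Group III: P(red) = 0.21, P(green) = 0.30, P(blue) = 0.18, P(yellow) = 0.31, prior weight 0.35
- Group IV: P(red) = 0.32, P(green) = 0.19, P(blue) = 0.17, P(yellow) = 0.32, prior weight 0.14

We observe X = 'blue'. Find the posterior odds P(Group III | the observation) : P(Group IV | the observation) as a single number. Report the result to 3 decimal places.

Since P(k|x) ∝ π_k f_k(x), the posterior odds are π_i f_i(x) / (π_j f_j(x)).
Categorical probabilities:
  p_I = 0.19
  p_II = 0.43
  p_III = 0.18
  p_IV = 0.17
0.063 / 0.0238 ≈ 2.647

2.647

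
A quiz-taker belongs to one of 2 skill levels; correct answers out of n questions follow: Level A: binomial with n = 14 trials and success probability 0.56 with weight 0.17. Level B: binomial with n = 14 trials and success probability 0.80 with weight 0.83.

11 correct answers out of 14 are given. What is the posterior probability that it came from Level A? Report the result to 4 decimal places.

Posterior ∝ prior × likelihood, so P(k | x) ∝ π_k f_k(x); normalise over all components.
Binomial probabilities:
  L_A = C(14,11)·0.56^11·0.44^3 = 364·0.00169851·0.085184 = 0.0526657
  L_B = C(14,11)·0.80^11·0.20^3 = 364·0.0858993·0.008 = 0.250139
Weight by the priors:
  π_A·L_A = 0.17 × 0.0526657 = 0.00895317
  π_B·L_B = 0.83 × 0.250139 = 0.207615
Normaliser: 0.00895317 + 0.207615 = 0.216568
P(Level A | x) ≈ 0.0413

0.0413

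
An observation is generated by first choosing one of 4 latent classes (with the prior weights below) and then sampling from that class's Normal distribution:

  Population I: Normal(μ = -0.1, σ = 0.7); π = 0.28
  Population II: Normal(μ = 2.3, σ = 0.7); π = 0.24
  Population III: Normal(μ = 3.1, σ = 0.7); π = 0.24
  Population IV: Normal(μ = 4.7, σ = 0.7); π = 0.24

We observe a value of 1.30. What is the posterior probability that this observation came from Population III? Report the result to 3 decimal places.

0.066

Posterior ∝ prior × likelihood, so P(k | x) ∝ P(Z=k) f_k(x); normalise over all components.
Normal densities:
  L_I = (1/(0.7·√(2π)))·exp(−(1.30−-0.1)²/(2·0.7²)) = 0.569918·exp(-2.00000) = 0.07713
  L_II = (1/(0.7·√(2π)))·exp(−(1.30−2.3)²/(2·0.7²)) = 0.569918·exp(-1.02041) = 0.205426
  L_III = (1/(0.7·√(2π)))·exp(−(1.30−3.1)²/(2·0.7²)) = 0.569918·exp(-3.30612) = 0.0208921
  L_IV = (1/(0.7·√(2π)))·exp(−(1.30−4.7)²/(2·0.7²)) = 0.569918·exp(-11.79592) = 4.29447e-06
Multiply by the mixture weights:
  P(Z=I)·L_I = 0.28 × 0.07713 = 0.0215964
  P(Z=II)·L_II = 0.24 × 0.205426 = 0.0493021
  P(Z=III)·L_III = 0.24 × 0.0208921 = 0.00501409
  P(Z=IV)·L_IV = 0.24 × 4.29447e-06 = 1.03067e-06
Evidence: 0.0215964 + 0.0493021 + 0.00501409 + 1.03067e-06 = 0.0759136
P(Population III | data) = 0.00501409 / 0.0759136 ≈ 0.066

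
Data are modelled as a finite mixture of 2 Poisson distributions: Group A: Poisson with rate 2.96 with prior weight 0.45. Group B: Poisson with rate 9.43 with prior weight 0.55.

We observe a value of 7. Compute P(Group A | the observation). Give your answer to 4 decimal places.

0.1369

Apply Bayes' rule: the posterior for each component is proportional to its prior times its likelihood at x.
Component likelihoods at x = 7:
  p_A = 0.0204691
  p_B = 0.105622
Unnormalised posteriors:
  π_A·p_A = 0.45 × 0.0204691 = 0.00921112
  π_B·p_B = 0.55 × 0.105622 = 0.0580921
Marginal: 0.00921112 + 0.0580921 = 0.0673032
Responsibility of Group A: 0.00921112 / 0.0673032 ≈ 0.1369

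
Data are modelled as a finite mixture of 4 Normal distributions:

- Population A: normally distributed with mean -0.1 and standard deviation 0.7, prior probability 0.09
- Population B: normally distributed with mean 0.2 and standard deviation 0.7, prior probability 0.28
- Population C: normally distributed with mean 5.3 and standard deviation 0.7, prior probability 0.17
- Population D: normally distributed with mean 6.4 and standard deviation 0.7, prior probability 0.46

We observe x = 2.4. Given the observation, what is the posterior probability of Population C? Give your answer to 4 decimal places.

0.0146

P(component k | x) = w_k·f_k(x) / marginal(x), where marginal(x) = Σ_j w_j·f_j(x).
Evaluate each component's likelihood at the observed value:
  f_A = 0.000968449
  f_B = 0.00408253
  f_C = 0.00010687
  f_D = 4.6269e-08
Weight by the priors:
  w_A·f_A = 0.09 × 0.000968449 = 8.71604e-05
  w_B·f_B = 0.28 × 0.00408253 = 0.00114311
  w_C·f_C = 0.17 × 0.00010687 = 1.81679e-05
  w_D·f_D = 0.46 × 4.6269e-08 = 2.12837e-08
Sum: 8.71604e-05 + 0.00114311 + 1.81679e-05 + 2.12837e-08 = 0.00124846
P(Population C | the observation) = 1.81679e-05 / 0.00124846 ≈ 0.0146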